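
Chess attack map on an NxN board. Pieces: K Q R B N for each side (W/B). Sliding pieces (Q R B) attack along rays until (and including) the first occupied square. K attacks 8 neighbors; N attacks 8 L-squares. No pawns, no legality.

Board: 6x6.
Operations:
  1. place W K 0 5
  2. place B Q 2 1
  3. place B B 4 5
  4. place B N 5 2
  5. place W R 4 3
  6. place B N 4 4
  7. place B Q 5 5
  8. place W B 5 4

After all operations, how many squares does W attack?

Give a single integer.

Op 1: place WK@(0,5)
Op 2: place BQ@(2,1)
Op 3: place BB@(4,5)
Op 4: place BN@(5,2)
Op 5: place WR@(4,3)
Op 6: place BN@(4,4)
Op 7: place BQ@(5,5)
Op 8: place WB@(5,4)
Per-piece attacks for W:
  WK@(0,5): attacks (0,4) (1,5) (1,4)
  WR@(4,3): attacks (4,4) (4,2) (4,1) (4,0) (5,3) (3,3) (2,3) (1,3) (0,3) [ray(0,1) blocked at (4,4)]
  WB@(5,4): attacks (4,5) (4,3) [ray(-1,1) blocked at (4,5); ray(-1,-1) blocked at (4,3)]
Union (14 distinct): (0,3) (0,4) (1,3) (1,4) (1,5) (2,3) (3,3) (4,0) (4,1) (4,2) (4,3) (4,4) (4,5) (5,3)

Answer: 14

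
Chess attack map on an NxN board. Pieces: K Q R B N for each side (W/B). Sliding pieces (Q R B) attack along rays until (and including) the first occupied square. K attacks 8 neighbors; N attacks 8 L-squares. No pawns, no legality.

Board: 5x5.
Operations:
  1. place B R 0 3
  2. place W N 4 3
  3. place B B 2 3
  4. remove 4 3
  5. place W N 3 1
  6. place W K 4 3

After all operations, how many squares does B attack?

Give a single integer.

Op 1: place BR@(0,3)
Op 2: place WN@(4,3)
Op 3: place BB@(2,3)
Op 4: remove (4,3)
Op 5: place WN@(3,1)
Op 6: place WK@(4,3)
Per-piece attacks for B:
  BR@(0,3): attacks (0,4) (0,2) (0,1) (0,0) (1,3) (2,3) [ray(1,0) blocked at (2,3)]
  BB@(2,3): attacks (3,4) (3,2) (4,1) (1,4) (1,2) (0,1)
Union (11 distinct): (0,0) (0,1) (0,2) (0,4) (1,2) (1,3) (1,4) (2,3) (3,2) (3,4) (4,1)

Answer: 11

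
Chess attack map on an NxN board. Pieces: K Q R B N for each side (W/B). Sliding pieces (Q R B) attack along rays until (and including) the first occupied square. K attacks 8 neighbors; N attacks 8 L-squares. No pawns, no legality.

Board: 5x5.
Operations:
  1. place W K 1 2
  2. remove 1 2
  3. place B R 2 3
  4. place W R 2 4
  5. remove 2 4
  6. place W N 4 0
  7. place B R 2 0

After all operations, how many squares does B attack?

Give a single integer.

Op 1: place WK@(1,2)
Op 2: remove (1,2)
Op 3: place BR@(2,3)
Op 4: place WR@(2,4)
Op 5: remove (2,4)
Op 6: place WN@(4,0)
Op 7: place BR@(2,0)
Per-piece attacks for B:
  BR@(2,0): attacks (2,1) (2,2) (2,3) (3,0) (4,0) (1,0) (0,0) [ray(0,1) blocked at (2,3); ray(1,0) blocked at (4,0)]
  BR@(2,3): attacks (2,4) (2,2) (2,1) (2,0) (3,3) (4,3) (1,3) (0,3) [ray(0,-1) blocked at (2,0)]
Union (13 distinct): (0,0) (0,3) (1,0) (1,3) (2,0) (2,1) (2,2) (2,3) (2,4) (3,0) (3,3) (4,0) (4,3)

Answer: 13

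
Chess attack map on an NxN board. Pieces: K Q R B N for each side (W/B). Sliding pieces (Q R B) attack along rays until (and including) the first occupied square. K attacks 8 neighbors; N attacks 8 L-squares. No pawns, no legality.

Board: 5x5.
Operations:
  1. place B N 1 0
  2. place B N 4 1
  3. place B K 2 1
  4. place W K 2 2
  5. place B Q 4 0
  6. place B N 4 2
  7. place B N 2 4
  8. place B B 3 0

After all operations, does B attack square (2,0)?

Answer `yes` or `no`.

Op 1: place BN@(1,0)
Op 2: place BN@(4,1)
Op 3: place BK@(2,1)
Op 4: place WK@(2,2)
Op 5: place BQ@(4,0)
Op 6: place BN@(4,2)
Op 7: place BN@(2,4)
Op 8: place BB@(3,0)
Per-piece attacks for B:
  BN@(1,0): attacks (2,2) (3,1) (0,2)
  BK@(2,1): attacks (2,2) (2,0) (3,1) (1,1) (3,2) (3,0) (1,2) (1,0)
  BN@(2,4): attacks (3,2) (4,3) (1,2) (0,3)
  BB@(3,0): attacks (4,1) (2,1) [ray(1,1) blocked at (4,1); ray(-1,1) blocked at (2,1)]
  BQ@(4,0): attacks (4,1) (3,0) (3,1) (2,2) [ray(0,1) blocked at (4,1); ray(-1,0) blocked at (3,0); ray(-1,1) blocked at (2,2)]
  BN@(4,1): attacks (3,3) (2,2) (2,0)
  BN@(4,2): attacks (3,4) (2,3) (3,0) (2,1)
B attacks (2,0): yes

Answer: yes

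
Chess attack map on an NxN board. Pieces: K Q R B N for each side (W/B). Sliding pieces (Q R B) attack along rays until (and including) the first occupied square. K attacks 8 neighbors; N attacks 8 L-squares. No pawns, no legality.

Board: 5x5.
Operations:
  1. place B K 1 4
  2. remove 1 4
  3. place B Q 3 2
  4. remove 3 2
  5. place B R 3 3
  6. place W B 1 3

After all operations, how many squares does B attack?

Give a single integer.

Answer: 7

Derivation:
Op 1: place BK@(1,4)
Op 2: remove (1,4)
Op 3: place BQ@(3,2)
Op 4: remove (3,2)
Op 5: place BR@(3,3)
Op 6: place WB@(1,3)
Per-piece attacks for B:
  BR@(3,3): attacks (3,4) (3,2) (3,1) (3,0) (4,3) (2,3) (1,3) [ray(-1,0) blocked at (1,3)]
Union (7 distinct): (1,3) (2,3) (3,0) (3,1) (3,2) (3,4) (4,3)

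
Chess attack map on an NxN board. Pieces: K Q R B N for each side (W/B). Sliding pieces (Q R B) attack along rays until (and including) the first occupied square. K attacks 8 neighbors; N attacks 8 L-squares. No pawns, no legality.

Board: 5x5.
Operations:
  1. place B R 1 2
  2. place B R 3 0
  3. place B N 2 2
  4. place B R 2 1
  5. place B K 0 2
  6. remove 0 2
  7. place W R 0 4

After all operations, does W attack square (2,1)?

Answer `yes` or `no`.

Op 1: place BR@(1,2)
Op 2: place BR@(3,0)
Op 3: place BN@(2,2)
Op 4: place BR@(2,1)
Op 5: place BK@(0,2)
Op 6: remove (0,2)
Op 7: place WR@(0,4)
Per-piece attacks for W:
  WR@(0,4): attacks (0,3) (0,2) (0,1) (0,0) (1,4) (2,4) (3,4) (4,4)
W attacks (2,1): no

Answer: no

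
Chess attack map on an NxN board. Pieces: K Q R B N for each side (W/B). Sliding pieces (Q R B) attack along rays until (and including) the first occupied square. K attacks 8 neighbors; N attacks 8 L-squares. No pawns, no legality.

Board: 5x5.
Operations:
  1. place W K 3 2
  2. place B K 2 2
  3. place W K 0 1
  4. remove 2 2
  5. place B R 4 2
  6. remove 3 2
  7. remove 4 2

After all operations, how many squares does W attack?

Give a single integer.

Op 1: place WK@(3,2)
Op 2: place BK@(2,2)
Op 3: place WK@(0,1)
Op 4: remove (2,2)
Op 5: place BR@(4,2)
Op 6: remove (3,2)
Op 7: remove (4,2)
Per-piece attacks for W:
  WK@(0,1): attacks (0,2) (0,0) (1,1) (1,2) (1,0)
Union (5 distinct): (0,0) (0,2) (1,0) (1,1) (1,2)

Answer: 5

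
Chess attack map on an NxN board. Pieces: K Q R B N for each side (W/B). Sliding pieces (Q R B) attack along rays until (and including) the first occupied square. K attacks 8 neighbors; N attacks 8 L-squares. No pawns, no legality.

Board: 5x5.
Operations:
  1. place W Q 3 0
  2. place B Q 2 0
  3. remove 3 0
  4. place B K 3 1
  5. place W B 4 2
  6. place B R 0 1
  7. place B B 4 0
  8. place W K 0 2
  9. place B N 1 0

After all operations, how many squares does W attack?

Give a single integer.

Op 1: place WQ@(3,0)
Op 2: place BQ@(2,0)
Op 3: remove (3,0)
Op 4: place BK@(3,1)
Op 5: place WB@(4,2)
Op 6: place BR@(0,1)
Op 7: place BB@(4,0)
Op 8: place WK@(0,2)
Op 9: place BN@(1,0)
Per-piece attacks for W:
  WK@(0,2): attacks (0,3) (0,1) (1,2) (1,3) (1,1)
  WB@(4,2): attacks (3,3) (2,4) (3,1) [ray(-1,-1) blocked at (3,1)]
Union (8 distinct): (0,1) (0,3) (1,1) (1,2) (1,3) (2,4) (3,1) (3,3)

Answer: 8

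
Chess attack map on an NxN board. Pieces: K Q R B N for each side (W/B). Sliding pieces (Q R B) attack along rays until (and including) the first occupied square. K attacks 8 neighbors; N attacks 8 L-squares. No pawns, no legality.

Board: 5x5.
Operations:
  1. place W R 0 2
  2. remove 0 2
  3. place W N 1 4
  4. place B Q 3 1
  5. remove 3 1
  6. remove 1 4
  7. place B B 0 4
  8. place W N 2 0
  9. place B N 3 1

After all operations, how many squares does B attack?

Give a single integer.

Op 1: place WR@(0,2)
Op 2: remove (0,2)
Op 3: place WN@(1,4)
Op 4: place BQ@(3,1)
Op 5: remove (3,1)
Op 6: remove (1,4)
Op 7: place BB@(0,4)
Op 8: place WN@(2,0)
Op 9: place BN@(3,1)
Per-piece attacks for B:
  BB@(0,4): attacks (1,3) (2,2) (3,1) [ray(1,-1) blocked at (3,1)]
  BN@(3,1): attacks (4,3) (2,3) (1,2) (1,0)
Union (7 distinct): (1,0) (1,2) (1,3) (2,2) (2,3) (3,1) (4,3)

Answer: 7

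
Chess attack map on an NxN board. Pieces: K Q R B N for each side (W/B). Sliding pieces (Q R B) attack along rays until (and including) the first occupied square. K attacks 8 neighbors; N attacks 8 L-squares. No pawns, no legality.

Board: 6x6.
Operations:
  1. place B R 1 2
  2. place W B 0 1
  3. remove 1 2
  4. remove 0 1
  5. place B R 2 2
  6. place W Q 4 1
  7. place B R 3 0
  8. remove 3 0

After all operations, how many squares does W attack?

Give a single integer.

Answer: 17

Derivation:
Op 1: place BR@(1,2)
Op 2: place WB@(0,1)
Op 3: remove (1,2)
Op 4: remove (0,1)
Op 5: place BR@(2,2)
Op 6: place WQ@(4,1)
Op 7: place BR@(3,0)
Op 8: remove (3,0)
Per-piece attacks for W:
  WQ@(4,1): attacks (4,2) (4,3) (4,4) (4,5) (4,0) (5,1) (3,1) (2,1) (1,1) (0,1) (5,2) (5,0) (3,2) (2,3) (1,4) (0,5) (3,0)
Union (17 distinct): (0,1) (0,5) (1,1) (1,4) (2,1) (2,3) (3,0) (3,1) (3,2) (4,0) (4,2) (4,3) (4,4) (4,5) (5,0) (5,1) (5,2)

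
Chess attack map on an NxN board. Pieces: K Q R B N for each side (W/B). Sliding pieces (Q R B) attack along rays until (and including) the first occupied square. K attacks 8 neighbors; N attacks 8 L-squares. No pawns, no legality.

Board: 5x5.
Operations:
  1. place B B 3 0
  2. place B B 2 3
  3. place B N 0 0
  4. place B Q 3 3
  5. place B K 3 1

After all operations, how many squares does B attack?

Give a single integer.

Op 1: place BB@(3,0)
Op 2: place BB@(2,3)
Op 3: place BN@(0,0)
Op 4: place BQ@(3,3)
Op 5: place BK@(3,1)
Per-piece attacks for B:
  BN@(0,0): attacks (1,2) (2,1)
  BB@(2,3): attacks (3,4) (3,2) (4,1) (1,4) (1,2) (0,1)
  BB@(3,0): attacks (4,1) (2,1) (1,2) (0,3)
  BK@(3,1): attacks (3,2) (3,0) (4,1) (2,1) (4,2) (4,0) (2,2) (2,0)
  BQ@(3,3): attacks (3,4) (3,2) (3,1) (4,3) (2,3) (4,4) (4,2) (2,4) (2,2) (1,1) (0,0) [ray(0,-1) blocked at (3,1); ray(-1,0) blocked at (2,3); ray(-1,-1) blocked at (0,0)]
Union (20 distinct): (0,0) (0,1) (0,3) (1,1) (1,2) (1,4) (2,0) (2,1) (2,2) (2,3) (2,4) (3,0) (3,1) (3,2) (3,4) (4,0) (4,1) (4,2) (4,3) (4,4)

Answer: 20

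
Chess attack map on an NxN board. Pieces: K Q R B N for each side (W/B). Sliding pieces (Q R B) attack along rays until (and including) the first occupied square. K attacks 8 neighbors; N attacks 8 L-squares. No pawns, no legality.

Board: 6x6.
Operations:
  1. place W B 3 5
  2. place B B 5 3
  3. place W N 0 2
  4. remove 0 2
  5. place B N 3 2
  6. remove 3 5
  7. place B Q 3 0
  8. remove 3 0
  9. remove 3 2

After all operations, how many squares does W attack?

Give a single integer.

Answer: 0

Derivation:
Op 1: place WB@(3,5)
Op 2: place BB@(5,3)
Op 3: place WN@(0,2)
Op 4: remove (0,2)
Op 5: place BN@(3,2)
Op 6: remove (3,5)
Op 7: place BQ@(3,0)
Op 8: remove (3,0)
Op 9: remove (3,2)
Per-piece attacks for W:
Union (0 distinct): (none)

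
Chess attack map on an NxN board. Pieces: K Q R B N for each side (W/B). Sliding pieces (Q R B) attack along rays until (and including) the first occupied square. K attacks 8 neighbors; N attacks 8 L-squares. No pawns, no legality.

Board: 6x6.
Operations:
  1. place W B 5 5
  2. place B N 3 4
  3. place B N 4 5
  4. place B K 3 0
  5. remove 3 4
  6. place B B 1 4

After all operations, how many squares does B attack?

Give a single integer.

Op 1: place WB@(5,5)
Op 2: place BN@(3,4)
Op 3: place BN@(4,5)
Op 4: place BK@(3,0)
Op 5: remove (3,4)
Op 6: place BB@(1,4)
Per-piece attacks for B:
  BB@(1,4): attacks (2,5) (2,3) (3,2) (4,1) (5,0) (0,5) (0,3)
  BK@(3,0): attacks (3,1) (4,0) (2,0) (4,1) (2,1)
  BN@(4,5): attacks (5,3) (3,3) (2,4)
Union (14 distinct): (0,3) (0,5) (2,0) (2,1) (2,3) (2,4) (2,5) (3,1) (3,2) (3,3) (4,0) (4,1) (5,0) (5,3)

Answer: 14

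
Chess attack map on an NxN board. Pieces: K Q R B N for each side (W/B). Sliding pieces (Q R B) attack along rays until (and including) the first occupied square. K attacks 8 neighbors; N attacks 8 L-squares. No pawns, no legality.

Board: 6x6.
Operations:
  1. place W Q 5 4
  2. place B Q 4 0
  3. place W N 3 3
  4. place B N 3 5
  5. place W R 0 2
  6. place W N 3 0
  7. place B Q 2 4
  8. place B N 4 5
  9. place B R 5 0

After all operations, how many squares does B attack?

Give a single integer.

Answer: 27

Derivation:
Op 1: place WQ@(5,4)
Op 2: place BQ@(4,0)
Op 3: place WN@(3,3)
Op 4: place BN@(3,5)
Op 5: place WR@(0,2)
Op 6: place WN@(3,0)
Op 7: place BQ@(2,4)
Op 8: place BN@(4,5)
Op 9: place BR@(5,0)
Per-piece attacks for B:
  BQ@(2,4): attacks (2,5) (2,3) (2,2) (2,1) (2,0) (3,4) (4,4) (5,4) (1,4) (0,4) (3,5) (3,3) (1,5) (1,3) (0,2) [ray(1,0) blocked at (5,4); ray(1,1) blocked at (3,5); ray(1,-1) blocked at (3,3); ray(-1,-1) blocked at (0,2)]
  BN@(3,5): attacks (4,3) (5,4) (2,3) (1,4)
  BQ@(4,0): attacks (4,1) (4,2) (4,3) (4,4) (4,5) (5,0) (3,0) (5,1) (3,1) (2,2) (1,3) (0,4) [ray(0,1) blocked at (4,5); ray(1,0) blocked at (5,0); ray(-1,0) blocked at (3,0)]
  BN@(4,5): attacks (5,3) (3,3) (2,4)
  BR@(5,0): attacks (5,1) (5,2) (5,3) (5,4) (4,0) [ray(0,1) blocked at (5,4); ray(-1,0) blocked at (4,0)]
Union (27 distinct): (0,2) (0,4) (1,3) (1,4) (1,5) (2,0) (2,1) (2,2) (2,3) (2,4) (2,5) (3,0) (3,1) (3,3) (3,4) (3,5) (4,0) (4,1) (4,2) (4,3) (4,4) (4,5) (5,0) (5,1) (5,2) (5,3) (5,4)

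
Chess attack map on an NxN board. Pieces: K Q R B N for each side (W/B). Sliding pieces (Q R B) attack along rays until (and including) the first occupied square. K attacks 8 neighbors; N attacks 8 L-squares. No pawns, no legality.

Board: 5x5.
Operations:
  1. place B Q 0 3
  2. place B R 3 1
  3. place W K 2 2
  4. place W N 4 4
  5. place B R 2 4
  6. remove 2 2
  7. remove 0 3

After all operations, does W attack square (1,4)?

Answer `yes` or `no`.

Answer: no

Derivation:
Op 1: place BQ@(0,3)
Op 2: place BR@(3,1)
Op 3: place WK@(2,2)
Op 4: place WN@(4,4)
Op 5: place BR@(2,4)
Op 6: remove (2,2)
Op 7: remove (0,3)
Per-piece attacks for W:
  WN@(4,4): attacks (3,2) (2,3)
W attacks (1,4): no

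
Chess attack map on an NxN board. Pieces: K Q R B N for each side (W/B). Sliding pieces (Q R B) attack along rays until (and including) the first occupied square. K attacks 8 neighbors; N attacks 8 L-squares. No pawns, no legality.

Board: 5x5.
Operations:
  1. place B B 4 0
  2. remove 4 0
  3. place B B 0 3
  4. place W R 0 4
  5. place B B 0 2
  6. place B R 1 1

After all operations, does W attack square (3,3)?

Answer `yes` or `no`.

Op 1: place BB@(4,0)
Op 2: remove (4,0)
Op 3: place BB@(0,3)
Op 4: place WR@(0,4)
Op 5: place BB@(0,2)
Op 6: place BR@(1,1)
Per-piece attacks for W:
  WR@(0,4): attacks (0,3) (1,4) (2,4) (3,4) (4,4) [ray(0,-1) blocked at (0,3)]
W attacks (3,3): no

Answer: no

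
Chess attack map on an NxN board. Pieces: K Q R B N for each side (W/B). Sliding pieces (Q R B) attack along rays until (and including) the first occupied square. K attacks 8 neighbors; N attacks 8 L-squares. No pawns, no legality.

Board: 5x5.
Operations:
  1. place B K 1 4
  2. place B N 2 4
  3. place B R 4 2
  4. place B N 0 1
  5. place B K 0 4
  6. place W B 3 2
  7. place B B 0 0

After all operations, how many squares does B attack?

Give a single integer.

Op 1: place BK@(1,4)
Op 2: place BN@(2,4)
Op 3: place BR@(4,2)
Op 4: place BN@(0,1)
Op 5: place BK@(0,4)
Op 6: place WB@(3,2)
Op 7: place BB@(0,0)
Per-piece attacks for B:
  BB@(0,0): attacks (1,1) (2,2) (3,3) (4,4)
  BN@(0,1): attacks (1,3) (2,2) (2,0)
  BK@(0,4): attacks (0,3) (1,4) (1,3)
  BK@(1,4): attacks (1,3) (2,4) (0,4) (2,3) (0,3)
  BN@(2,4): attacks (3,2) (4,3) (1,2) (0,3)
  BR@(4,2): attacks (4,3) (4,4) (4,1) (4,0) (3,2) [ray(-1,0) blocked at (3,2)]
Union (16 distinct): (0,3) (0,4) (1,1) (1,2) (1,3) (1,4) (2,0) (2,2) (2,3) (2,4) (3,2) (3,3) (4,0) (4,1) (4,3) (4,4)

Answer: 16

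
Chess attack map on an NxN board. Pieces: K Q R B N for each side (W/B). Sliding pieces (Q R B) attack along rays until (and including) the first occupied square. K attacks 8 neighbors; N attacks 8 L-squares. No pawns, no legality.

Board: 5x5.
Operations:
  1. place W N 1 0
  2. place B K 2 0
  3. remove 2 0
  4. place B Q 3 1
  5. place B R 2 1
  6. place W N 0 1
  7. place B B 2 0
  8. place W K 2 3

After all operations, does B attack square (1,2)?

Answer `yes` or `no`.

Answer: no

Derivation:
Op 1: place WN@(1,0)
Op 2: place BK@(2,0)
Op 3: remove (2,0)
Op 4: place BQ@(3,1)
Op 5: place BR@(2,1)
Op 6: place WN@(0,1)
Op 7: place BB@(2,0)
Op 8: place WK@(2,3)
Per-piece attacks for B:
  BB@(2,0): attacks (3,1) (1,1) (0,2) [ray(1,1) blocked at (3,1)]
  BR@(2,1): attacks (2,2) (2,3) (2,0) (3,1) (1,1) (0,1) [ray(0,1) blocked at (2,3); ray(0,-1) blocked at (2,0); ray(1,0) blocked at (3,1); ray(-1,0) blocked at (0,1)]
  BQ@(3,1): attacks (3,2) (3,3) (3,4) (3,0) (4,1) (2,1) (4,2) (4,0) (2,2) (1,3) (0,4) (2,0) [ray(-1,0) blocked at (2,1); ray(-1,-1) blocked at (2,0)]
B attacks (1,2): no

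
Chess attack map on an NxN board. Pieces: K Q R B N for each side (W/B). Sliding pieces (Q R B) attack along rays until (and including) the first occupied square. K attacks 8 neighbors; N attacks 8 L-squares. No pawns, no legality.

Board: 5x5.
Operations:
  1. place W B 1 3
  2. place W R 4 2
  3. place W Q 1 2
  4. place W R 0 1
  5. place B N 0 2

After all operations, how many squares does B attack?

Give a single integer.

Op 1: place WB@(1,3)
Op 2: place WR@(4,2)
Op 3: place WQ@(1,2)
Op 4: place WR@(0,1)
Op 5: place BN@(0,2)
Per-piece attacks for B:
  BN@(0,2): attacks (1,4) (2,3) (1,0) (2,1)
Union (4 distinct): (1,0) (1,4) (2,1) (2,3)

Answer: 4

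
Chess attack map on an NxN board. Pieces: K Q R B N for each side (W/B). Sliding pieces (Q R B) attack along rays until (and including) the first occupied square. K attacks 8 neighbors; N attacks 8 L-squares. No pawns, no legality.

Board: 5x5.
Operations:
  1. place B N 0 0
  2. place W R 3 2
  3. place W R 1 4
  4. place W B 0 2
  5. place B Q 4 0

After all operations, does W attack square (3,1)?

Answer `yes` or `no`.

Answer: yes

Derivation:
Op 1: place BN@(0,0)
Op 2: place WR@(3,2)
Op 3: place WR@(1,4)
Op 4: place WB@(0,2)
Op 5: place BQ@(4,0)
Per-piece attacks for W:
  WB@(0,2): attacks (1,3) (2,4) (1,1) (2,0)
  WR@(1,4): attacks (1,3) (1,2) (1,1) (1,0) (2,4) (3,4) (4,4) (0,4)
  WR@(3,2): attacks (3,3) (3,4) (3,1) (3,0) (4,2) (2,2) (1,2) (0,2) [ray(-1,0) blocked at (0,2)]
W attacks (3,1): yes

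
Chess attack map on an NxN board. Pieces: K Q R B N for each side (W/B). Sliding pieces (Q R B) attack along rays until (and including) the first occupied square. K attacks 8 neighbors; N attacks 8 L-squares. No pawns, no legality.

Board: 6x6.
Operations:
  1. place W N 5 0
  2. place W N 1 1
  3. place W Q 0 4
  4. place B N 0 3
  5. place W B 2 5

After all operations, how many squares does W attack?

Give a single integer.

Answer: 18

Derivation:
Op 1: place WN@(5,0)
Op 2: place WN@(1,1)
Op 3: place WQ@(0,4)
Op 4: place BN@(0,3)
Op 5: place WB@(2,5)
Per-piece attacks for W:
  WQ@(0,4): attacks (0,5) (0,3) (1,4) (2,4) (3,4) (4,4) (5,4) (1,5) (1,3) (2,2) (3,1) (4,0) [ray(0,-1) blocked at (0,3)]
  WN@(1,1): attacks (2,3) (3,2) (0,3) (3,0)
  WB@(2,5): attacks (3,4) (4,3) (5,2) (1,4) (0,3) [ray(-1,-1) blocked at (0,3)]
  WN@(5,0): attacks (4,2) (3,1)
Union (18 distinct): (0,3) (0,5) (1,3) (1,4) (1,5) (2,2) (2,3) (2,4) (3,0) (3,1) (3,2) (3,4) (4,0) (4,2) (4,3) (4,4) (5,2) (5,4)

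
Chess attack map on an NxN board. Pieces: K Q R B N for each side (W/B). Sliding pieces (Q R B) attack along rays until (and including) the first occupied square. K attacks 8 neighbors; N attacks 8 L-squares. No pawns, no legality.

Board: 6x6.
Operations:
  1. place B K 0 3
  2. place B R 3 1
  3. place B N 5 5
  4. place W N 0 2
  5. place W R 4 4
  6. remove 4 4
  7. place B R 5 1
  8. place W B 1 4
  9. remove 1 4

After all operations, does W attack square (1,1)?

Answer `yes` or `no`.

Op 1: place BK@(0,3)
Op 2: place BR@(3,1)
Op 3: place BN@(5,5)
Op 4: place WN@(0,2)
Op 5: place WR@(4,4)
Op 6: remove (4,4)
Op 7: place BR@(5,1)
Op 8: place WB@(1,4)
Op 9: remove (1,4)
Per-piece attacks for W:
  WN@(0,2): attacks (1,4) (2,3) (1,0) (2,1)
W attacks (1,1): no

Answer: no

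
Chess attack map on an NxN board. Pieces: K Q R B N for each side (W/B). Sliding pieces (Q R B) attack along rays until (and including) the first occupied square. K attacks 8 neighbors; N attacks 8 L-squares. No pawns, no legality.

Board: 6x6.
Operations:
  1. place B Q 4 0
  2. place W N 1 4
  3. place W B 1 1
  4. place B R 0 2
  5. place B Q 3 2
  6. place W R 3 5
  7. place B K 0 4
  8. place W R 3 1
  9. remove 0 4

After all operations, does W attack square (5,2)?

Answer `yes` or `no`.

Op 1: place BQ@(4,0)
Op 2: place WN@(1,4)
Op 3: place WB@(1,1)
Op 4: place BR@(0,2)
Op 5: place BQ@(3,2)
Op 6: place WR@(3,5)
Op 7: place BK@(0,4)
Op 8: place WR@(3,1)
Op 9: remove (0,4)
Per-piece attacks for W:
  WB@(1,1): attacks (2,2) (3,3) (4,4) (5,5) (2,0) (0,2) (0,0) [ray(-1,1) blocked at (0,2)]
  WN@(1,4): attacks (3,5) (2,2) (3,3) (0,2)
  WR@(3,1): attacks (3,2) (3,0) (4,1) (5,1) (2,1) (1,1) [ray(0,1) blocked at (3,2); ray(-1,0) blocked at (1,1)]
  WR@(3,5): attacks (3,4) (3,3) (3,2) (4,5) (5,5) (2,5) (1,5) (0,5) [ray(0,-1) blocked at (3,2)]
W attacks (5,2): no

Answer: no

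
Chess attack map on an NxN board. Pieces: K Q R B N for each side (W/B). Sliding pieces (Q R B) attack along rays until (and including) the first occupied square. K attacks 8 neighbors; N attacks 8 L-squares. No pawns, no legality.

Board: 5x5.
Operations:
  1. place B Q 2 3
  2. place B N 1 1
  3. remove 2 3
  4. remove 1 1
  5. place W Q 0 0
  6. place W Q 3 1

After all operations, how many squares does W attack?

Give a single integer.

Answer: 18

Derivation:
Op 1: place BQ@(2,3)
Op 2: place BN@(1,1)
Op 3: remove (2,3)
Op 4: remove (1,1)
Op 5: place WQ@(0,0)
Op 6: place WQ@(3,1)
Per-piece attacks for W:
  WQ@(0,0): attacks (0,1) (0,2) (0,3) (0,4) (1,0) (2,0) (3,0) (4,0) (1,1) (2,2) (3,3) (4,4)
  WQ@(3,1): attacks (3,2) (3,3) (3,4) (3,0) (4,1) (2,1) (1,1) (0,1) (4,2) (4,0) (2,2) (1,3) (0,4) (2,0)
Union (18 distinct): (0,1) (0,2) (0,3) (0,4) (1,0) (1,1) (1,3) (2,0) (2,1) (2,2) (3,0) (3,2) (3,3) (3,4) (4,0) (4,1) (4,2) (4,4)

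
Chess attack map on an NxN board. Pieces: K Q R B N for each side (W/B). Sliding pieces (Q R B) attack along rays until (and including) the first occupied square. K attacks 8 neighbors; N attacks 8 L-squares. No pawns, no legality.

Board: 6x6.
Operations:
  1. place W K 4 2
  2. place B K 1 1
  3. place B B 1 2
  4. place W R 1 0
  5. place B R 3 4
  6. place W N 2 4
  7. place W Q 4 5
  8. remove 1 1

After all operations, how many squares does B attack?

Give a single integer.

Op 1: place WK@(4,2)
Op 2: place BK@(1,1)
Op 3: place BB@(1,2)
Op 4: place WR@(1,0)
Op 5: place BR@(3,4)
Op 6: place WN@(2,4)
Op 7: place WQ@(4,5)
Op 8: remove (1,1)
Per-piece attacks for B:
  BB@(1,2): attacks (2,3) (3,4) (2,1) (3,0) (0,3) (0,1) [ray(1,1) blocked at (3,4)]
  BR@(3,4): attacks (3,5) (3,3) (3,2) (3,1) (3,0) (4,4) (5,4) (2,4) [ray(-1,0) blocked at (2,4)]
Union (13 distinct): (0,1) (0,3) (2,1) (2,3) (2,4) (3,0) (3,1) (3,2) (3,3) (3,4) (3,5) (4,4) (5,4)

Answer: 13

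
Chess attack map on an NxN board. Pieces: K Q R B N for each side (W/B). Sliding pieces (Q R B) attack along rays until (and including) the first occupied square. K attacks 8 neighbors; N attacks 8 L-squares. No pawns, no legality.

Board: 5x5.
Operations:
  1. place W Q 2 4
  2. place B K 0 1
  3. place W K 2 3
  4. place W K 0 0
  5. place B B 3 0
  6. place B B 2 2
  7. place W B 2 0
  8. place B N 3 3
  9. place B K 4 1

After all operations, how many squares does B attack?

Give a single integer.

Answer: 17

Derivation:
Op 1: place WQ@(2,4)
Op 2: place BK@(0,1)
Op 3: place WK@(2,3)
Op 4: place WK@(0,0)
Op 5: place BB@(3,0)
Op 6: place BB@(2,2)
Op 7: place WB@(2,0)
Op 8: place BN@(3,3)
Op 9: place BK@(4,1)
Per-piece attacks for B:
  BK@(0,1): attacks (0,2) (0,0) (1,1) (1,2) (1,0)
  BB@(2,2): attacks (3,3) (3,1) (4,0) (1,3) (0,4) (1,1) (0,0) [ray(1,1) blocked at (3,3); ray(-1,-1) blocked at (0,0)]
  BB@(3,0): attacks (4,1) (2,1) (1,2) (0,3) [ray(1,1) blocked at (4,1)]
  BN@(3,3): attacks (1,4) (4,1) (2,1) (1,2)
  BK@(4,1): attacks (4,2) (4,0) (3,1) (3,2) (3,0)
Union (17 distinct): (0,0) (0,2) (0,3) (0,4) (1,0) (1,1) (1,2) (1,3) (1,4) (2,1) (3,0) (3,1) (3,2) (3,3) (4,0) (4,1) (4,2)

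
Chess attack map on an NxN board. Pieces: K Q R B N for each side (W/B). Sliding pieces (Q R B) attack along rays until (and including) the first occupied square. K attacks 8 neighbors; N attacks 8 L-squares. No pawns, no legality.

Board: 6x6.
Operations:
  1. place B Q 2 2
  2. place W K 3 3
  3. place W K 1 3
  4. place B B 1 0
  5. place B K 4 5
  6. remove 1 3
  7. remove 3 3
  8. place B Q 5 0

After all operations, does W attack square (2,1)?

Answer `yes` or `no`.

Op 1: place BQ@(2,2)
Op 2: place WK@(3,3)
Op 3: place WK@(1,3)
Op 4: place BB@(1,0)
Op 5: place BK@(4,5)
Op 6: remove (1,3)
Op 7: remove (3,3)
Op 8: place BQ@(5,0)
Per-piece attacks for W:
W attacks (2,1): no

Answer: no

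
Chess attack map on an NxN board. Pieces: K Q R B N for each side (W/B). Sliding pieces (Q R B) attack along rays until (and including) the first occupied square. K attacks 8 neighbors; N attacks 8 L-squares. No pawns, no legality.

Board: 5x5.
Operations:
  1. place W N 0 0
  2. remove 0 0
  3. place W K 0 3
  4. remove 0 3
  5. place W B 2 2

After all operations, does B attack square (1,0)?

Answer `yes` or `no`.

Answer: no

Derivation:
Op 1: place WN@(0,0)
Op 2: remove (0,0)
Op 3: place WK@(0,3)
Op 4: remove (0,3)
Op 5: place WB@(2,2)
Per-piece attacks for B:
B attacks (1,0): no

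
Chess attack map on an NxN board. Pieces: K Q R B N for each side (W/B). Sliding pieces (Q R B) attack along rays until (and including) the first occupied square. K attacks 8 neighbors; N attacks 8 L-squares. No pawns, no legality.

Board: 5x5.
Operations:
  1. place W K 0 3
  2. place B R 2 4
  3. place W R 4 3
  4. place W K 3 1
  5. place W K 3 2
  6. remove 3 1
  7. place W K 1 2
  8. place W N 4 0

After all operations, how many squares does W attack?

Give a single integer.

Op 1: place WK@(0,3)
Op 2: place BR@(2,4)
Op 3: place WR@(4,3)
Op 4: place WK@(3,1)
Op 5: place WK@(3,2)
Op 6: remove (3,1)
Op 7: place WK@(1,2)
Op 8: place WN@(4,0)
Per-piece attacks for W:
  WK@(0,3): attacks (0,4) (0,2) (1,3) (1,4) (1,2)
  WK@(1,2): attacks (1,3) (1,1) (2,2) (0,2) (2,3) (2,1) (0,3) (0,1)
  WK@(3,2): attacks (3,3) (3,1) (4,2) (2,2) (4,3) (4,1) (2,3) (2,1)
  WN@(4,0): attacks (3,2) (2,1)
  WR@(4,3): attacks (4,4) (4,2) (4,1) (4,0) (3,3) (2,3) (1,3) (0,3) [ray(0,-1) blocked at (4,0); ray(-1,0) blocked at (0,3)]
Union (19 distinct): (0,1) (0,2) (0,3) (0,4) (1,1) (1,2) (1,3) (1,4) (2,1) (2,2) (2,3) (3,1) (3,2) (3,3) (4,0) (4,1) (4,2) (4,3) (4,4)

Answer: 19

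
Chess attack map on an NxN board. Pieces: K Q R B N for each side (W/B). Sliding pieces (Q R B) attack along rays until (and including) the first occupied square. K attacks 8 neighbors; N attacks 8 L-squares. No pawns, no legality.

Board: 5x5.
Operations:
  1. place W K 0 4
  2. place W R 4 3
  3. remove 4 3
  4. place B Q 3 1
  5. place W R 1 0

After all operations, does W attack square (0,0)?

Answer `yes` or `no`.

Op 1: place WK@(0,4)
Op 2: place WR@(4,3)
Op 3: remove (4,3)
Op 4: place BQ@(3,1)
Op 5: place WR@(1,0)
Per-piece attacks for W:
  WK@(0,4): attacks (0,3) (1,4) (1,3)
  WR@(1,0): attacks (1,1) (1,2) (1,3) (1,4) (2,0) (3,0) (4,0) (0,0)
W attacks (0,0): yes

Answer: yes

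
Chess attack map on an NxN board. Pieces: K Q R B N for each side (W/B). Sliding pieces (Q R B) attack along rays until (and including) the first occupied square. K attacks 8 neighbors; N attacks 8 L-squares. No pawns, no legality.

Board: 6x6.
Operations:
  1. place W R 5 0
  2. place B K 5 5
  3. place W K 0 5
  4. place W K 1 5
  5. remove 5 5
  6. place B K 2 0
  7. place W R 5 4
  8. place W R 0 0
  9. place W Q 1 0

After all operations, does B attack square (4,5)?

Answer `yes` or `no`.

Op 1: place WR@(5,0)
Op 2: place BK@(5,5)
Op 3: place WK@(0,5)
Op 4: place WK@(1,5)
Op 5: remove (5,5)
Op 6: place BK@(2,0)
Op 7: place WR@(5,4)
Op 8: place WR@(0,0)
Op 9: place WQ@(1,0)
Per-piece attacks for B:
  BK@(2,0): attacks (2,1) (3,0) (1,0) (3,1) (1,1)
B attacks (4,5): no

Answer: no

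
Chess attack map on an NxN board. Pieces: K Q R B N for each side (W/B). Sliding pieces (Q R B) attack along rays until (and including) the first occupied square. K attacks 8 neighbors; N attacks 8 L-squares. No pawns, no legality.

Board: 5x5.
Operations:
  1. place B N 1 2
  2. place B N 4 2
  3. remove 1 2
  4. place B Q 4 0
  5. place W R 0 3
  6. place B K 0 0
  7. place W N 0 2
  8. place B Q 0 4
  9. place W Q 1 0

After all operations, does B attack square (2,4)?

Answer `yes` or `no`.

Op 1: place BN@(1,2)
Op 2: place BN@(4,2)
Op 3: remove (1,2)
Op 4: place BQ@(4,0)
Op 5: place WR@(0,3)
Op 6: place BK@(0,0)
Op 7: place WN@(0,2)
Op 8: place BQ@(0,4)
Op 9: place WQ@(1,0)
Per-piece attacks for B:
  BK@(0,0): attacks (0,1) (1,0) (1,1)
  BQ@(0,4): attacks (0,3) (1,4) (2,4) (3,4) (4,4) (1,3) (2,2) (3,1) (4,0) [ray(0,-1) blocked at (0,3); ray(1,-1) blocked at (4,0)]
  BQ@(4,0): attacks (4,1) (4,2) (3,0) (2,0) (1,0) (3,1) (2,2) (1,3) (0,4) [ray(0,1) blocked at (4,2); ray(-1,0) blocked at (1,0); ray(-1,1) blocked at (0,4)]
  BN@(4,2): attacks (3,4) (2,3) (3,0) (2,1)
B attacks (2,4): yes

Answer: yes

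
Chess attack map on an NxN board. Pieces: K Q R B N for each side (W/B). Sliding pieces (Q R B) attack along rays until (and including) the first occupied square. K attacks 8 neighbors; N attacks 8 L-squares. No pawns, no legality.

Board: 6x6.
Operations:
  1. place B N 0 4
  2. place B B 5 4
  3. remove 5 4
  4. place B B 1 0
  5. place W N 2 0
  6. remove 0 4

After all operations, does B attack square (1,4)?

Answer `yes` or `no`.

Op 1: place BN@(0,4)
Op 2: place BB@(5,4)
Op 3: remove (5,4)
Op 4: place BB@(1,0)
Op 5: place WN@(2,0)
Op 6: remove (0,4)
Per-piece attacks for B:
  BB@(1,0): attacks (2,1) (3,2) (4,3) (5,4) (0,1)
B attacks (1,4): no

Answer: no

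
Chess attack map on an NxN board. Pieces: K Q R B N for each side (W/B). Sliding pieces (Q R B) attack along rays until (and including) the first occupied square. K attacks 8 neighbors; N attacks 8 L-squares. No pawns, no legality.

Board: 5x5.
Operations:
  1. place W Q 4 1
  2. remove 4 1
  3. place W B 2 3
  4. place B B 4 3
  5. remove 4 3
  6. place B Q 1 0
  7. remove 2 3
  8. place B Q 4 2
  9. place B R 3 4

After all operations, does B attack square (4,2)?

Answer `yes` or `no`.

Op 1: place WQ@(4,1)
Op 2: remove (4,1)
Op 3: place WB@(2,3)
Op 4: place BB@(4,3)
Op 5: remove (4,3)
Op 6: place BQ@(1,0)
Op 7: remove (2,3)
Op 8: place BQ@(4,2)
Op 9: place BR@(3,4)
Per-piece attacks for B:
  BQ@(1,0): attacks (1,1) (1,2) (1,3) (1,4) (2,0) (3,0) (4,0) (0,0) (2,1) (3,2) (4,3) (0,1)
  BR@(3,4): attacks (3,3) (3,2) (3,1) (3,0) (4,4) (2,4) (1,4) (0,4)
  BQ@(4,2): attacks (4,3) (4,4) (4,1) (4,0) (3,2) (2,2) (1,2) (0,2) (3,3) (2,4) (3,1) (2,0)
B attacks (4,2): no

Answer: no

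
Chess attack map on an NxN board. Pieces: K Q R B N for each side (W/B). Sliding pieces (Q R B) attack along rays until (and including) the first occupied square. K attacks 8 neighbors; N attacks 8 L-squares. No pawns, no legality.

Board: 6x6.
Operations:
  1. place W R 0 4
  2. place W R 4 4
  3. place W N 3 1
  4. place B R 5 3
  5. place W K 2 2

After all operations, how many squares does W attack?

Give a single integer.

Answer: 27

Derivation:
Op 1: place WR@(0,4)
Op 2: place WR@(4,4)
Op 3: place WN@(3,1)
Op 4: place BR@(5,3)
Op 5: place WK@(2,2)
Per-piece attacks for W:
  WR@(0,4): attacks (0,5) (0,3) (0,2) (0,1) (0,0) (1,4) (2,4) (3,4) (4,4) [ray(1,0) blocked at (4,4)]
  WK@(2,2): attacks (2,3) (2,1) (3,2) (1,2) (3,3) (3,1) (1,3) (1,1)
  WN@(3,1): attacks (4,3) (5,2) (2,3) (1,2) (5,0) (1,0)
  WR@(4,4): attacks (4,5) (4,3) (4,2) (4,1) (4,0) (5,4) (3,4) (2,4) (1,4) (0,4) [ray(-1,0) blocked at (0,4)]
Union (27 distinct): (0,0) (0,1) (0,2) (0,3) (0,4) (0,5) (1,0) (1,1) (1,2) (1,3) (1,4) (2,1) (2,3) (2,4) (3,1) (3,2) (3,3) (3,4) (4,0) (4,1) (4,2) (4,3) (4,4) (4,5) (5,0) (5,2) (5,4)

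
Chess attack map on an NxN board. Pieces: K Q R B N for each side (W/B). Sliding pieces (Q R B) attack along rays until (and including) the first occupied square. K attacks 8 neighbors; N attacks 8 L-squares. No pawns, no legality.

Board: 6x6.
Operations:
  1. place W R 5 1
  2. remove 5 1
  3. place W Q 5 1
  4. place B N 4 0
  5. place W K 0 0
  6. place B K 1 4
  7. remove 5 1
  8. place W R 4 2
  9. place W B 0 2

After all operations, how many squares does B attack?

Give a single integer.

Answer: 11

Derivation:
Op 1: place WR@(5,1)
Op 2: remove (5,1)
Op 3: place WQ@(5,1)
Op 4: place BN@(4,0)
Op 5: place WK@(0,0)
Op 6: place BK@(1,4)
Op 7: remove (5,1)
Op 8: place WR@(4,2)
Op 9: place WB@(0,2)
Per-piece attacks for B:
  BK@(1,4): attacks (1,5) (1,3) (2,4) (0,4) (2,5) (2,3) (0,5) (0,3)
  BN@(4,0): attacks (5,2) (3,2) (2,1)
Union (11 distinct): (0,3) (0,4) (0,5) (1,3) (1,5) (2,1) (2,3) (2,4) (2,5) (3,2) (5,2)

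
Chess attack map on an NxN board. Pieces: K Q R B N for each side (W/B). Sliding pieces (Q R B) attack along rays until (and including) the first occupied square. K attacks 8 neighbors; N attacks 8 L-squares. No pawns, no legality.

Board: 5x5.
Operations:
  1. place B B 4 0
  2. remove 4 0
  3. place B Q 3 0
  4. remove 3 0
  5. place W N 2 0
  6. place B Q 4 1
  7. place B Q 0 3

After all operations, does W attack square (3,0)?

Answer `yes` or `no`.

Answer: no

Derivation:
Op 1: place BB@(4,0)
Op 2: remove (4,0)
Op 3: place BQ@(3,0)
Op 4: remove (3,0)
Op 5: place WN@(2,0)
Op 6: place BQ@(4,1)
Op 7: place BQ@(0,3)
Per-piece attacks for W:
  WN@(2,0): attacks (3,2) (4,1) (1,2) (0,1)
W attacks (3,0): no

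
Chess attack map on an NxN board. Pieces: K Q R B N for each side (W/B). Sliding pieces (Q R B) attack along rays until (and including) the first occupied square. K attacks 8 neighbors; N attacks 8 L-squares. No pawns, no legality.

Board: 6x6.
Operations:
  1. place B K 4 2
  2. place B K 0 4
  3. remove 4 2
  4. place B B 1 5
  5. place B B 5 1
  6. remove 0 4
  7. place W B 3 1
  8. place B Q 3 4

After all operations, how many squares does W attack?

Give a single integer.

Answer: 7

Derivation:
Op 1: place BK@(4,2)
Op 2: place BK@(0,4)
Op 3: remove (4,2)
Op 4: place BB@(1,5)
Op 5: place BB@(5,1)
Op 6: remove (0,4)
Op 7: place WB@(3,1)
Op 8: place BQ@(3,4)
Per-piece attacks for W:
  WB@(3,1): attacks (4,2) (5,3) (4,0) (2,2) (1,3) (0,4) (2,0)
Union (7 distinct): (0,4) (1,3) (2,0) (2,2) (4,0) (4,2) (5,3)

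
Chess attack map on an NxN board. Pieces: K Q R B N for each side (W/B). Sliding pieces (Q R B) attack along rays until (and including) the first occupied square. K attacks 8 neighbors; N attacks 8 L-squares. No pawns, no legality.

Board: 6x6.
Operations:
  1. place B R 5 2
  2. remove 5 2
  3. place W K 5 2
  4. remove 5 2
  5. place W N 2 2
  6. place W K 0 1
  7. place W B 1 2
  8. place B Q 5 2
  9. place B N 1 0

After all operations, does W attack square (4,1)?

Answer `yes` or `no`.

Op 1: place BR@(5,2)
Op 2: remove (5,2)
Op 3: place WK@(5,2)
Op 4: remove (5,2)
Op 5: place WN@(2,2)
Op 6: place WK@(0,1)
Op 7: place WB@(1,2)
Op 8: place BQ@(5,2)
Op 9: place BN@(1,0)
Per-piece attacks for W:
  WK@(0,1): attacks (0,2) (0,0) (1,1) (1,2) (1,0)
  WB@(1,2): attacks (2,3) (3,4) (4,5) (2,1) (3,0) (0,3) (0,1) [ray(-1,-1) blocked at (0,1)]
  WN@(2,2): attacks (3,4) (4,3) (1,4) (0,3) (3,0) (4,1) (1,0) (0,1)
W attacks (4,1): yes

Answer: yes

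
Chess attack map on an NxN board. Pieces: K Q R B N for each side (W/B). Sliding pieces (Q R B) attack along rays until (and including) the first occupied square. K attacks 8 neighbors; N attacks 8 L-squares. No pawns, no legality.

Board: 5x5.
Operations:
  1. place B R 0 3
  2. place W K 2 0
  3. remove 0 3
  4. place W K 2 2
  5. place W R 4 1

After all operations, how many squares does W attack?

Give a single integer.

Op 1: place BR@(0,3)
Op 2: place WK@(2,0)
Op 3: remove (0,3)
Op 4: place WK@(2,2)
Op 5: place WR@(4,1)
Per-piece attacks for W:
  WK@(2,0): attacks (2,1) (3,0) (1,0) (3,1) (1,1)
  WK@(2,2): attacks (2,3) (2,1) (3,2) (1,2) (3,3) (3,1) (1,3) (1,1)
  WR@(4,1): attacks (4,2) (4,3) (4,4) (4,0) (3,1) (2,1) (1,1) (0,1)
Union (15 distinct): (0,1) (1,0) (1,1) (1,2) (1,3) (2,1) (2,3) (3,0) (3,1) (3,2) (3,3) (4,0) (4,2) (4,3) (4,4)

Answer: 15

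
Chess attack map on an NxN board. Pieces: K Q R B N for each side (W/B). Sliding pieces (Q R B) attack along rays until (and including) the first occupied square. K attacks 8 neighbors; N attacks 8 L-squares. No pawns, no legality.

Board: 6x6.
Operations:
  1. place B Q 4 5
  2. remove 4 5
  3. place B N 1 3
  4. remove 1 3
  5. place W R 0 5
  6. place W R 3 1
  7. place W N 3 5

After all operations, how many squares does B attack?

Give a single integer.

Op 1: place BQ@(4,5)
Op 2: remove (4,5)
Op 3: place BN@(1,3)
Op 4: remove (1,3)
Op 5: place WR@(0,5)
Op 6: place WR@(3,1)
Op 7: place WN@(3,5)
Per-piece attacks for B:
Union (0 distinct): (none)

Answer: 0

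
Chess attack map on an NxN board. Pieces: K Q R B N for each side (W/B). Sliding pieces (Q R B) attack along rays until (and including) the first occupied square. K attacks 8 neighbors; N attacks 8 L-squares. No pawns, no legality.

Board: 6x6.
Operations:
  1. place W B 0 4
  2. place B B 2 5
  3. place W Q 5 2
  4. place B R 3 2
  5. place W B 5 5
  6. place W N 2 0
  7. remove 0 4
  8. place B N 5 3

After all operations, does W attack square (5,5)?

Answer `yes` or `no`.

Op 1: place WB@(0,4)
Op 2: place BB@(2,5)
Op 3: place WQ@(5,2)
Op 4: place BR@(3,2)
Op 5: place WB@(5,5)
Op 6: place WN@(2,0)
Op 7: remove (0,4)
Op 8: place BN@(5,3)
Per-piece attacks for W:
  WN@(2,0): attacks (3,2) (4,1) (1,2) (0,1)
  WQ@(5,2): attacks (5,3) (5,1) (5,0) (4,2) (3,2) (4,3) (3,4) (2,5) (4,1) (3,0) [ray(0,1) blocked at (5,3); ray(-1,0) blocked at (3,2); ray(-1,1) blocked at (2,5)]
  WB@(5,5): attacks (4,4) (3,3) (2,2) (1,1) (0,0)
W attacks (5,5): no

Answer: no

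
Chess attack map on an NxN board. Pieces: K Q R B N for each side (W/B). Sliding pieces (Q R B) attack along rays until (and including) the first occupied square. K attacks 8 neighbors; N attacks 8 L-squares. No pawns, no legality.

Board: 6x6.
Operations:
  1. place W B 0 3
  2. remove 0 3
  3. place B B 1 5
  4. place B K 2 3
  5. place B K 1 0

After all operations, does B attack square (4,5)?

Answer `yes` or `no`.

Answer: no

Derivation:
Op 1: place WB@(0,3)
Op 2: remove (0,3)
Op 3: place BB@(1,5)
Op 4: place BK@(2,3)
Op 5: place BK@(1,0)
Per-piece attacks for B:
  BK@(1,0): attacks (1,1) (2,0) (0,0) (2,1) (0,1)
  BB@(1,5): attacks (2,4) (3,3) (4,2) (5,1) (0,4)
  BK@(2,3): attacks (2,4) (2,2) (3,3) (1,3) (3,4) (3,2) (1,4) (1,2)
B attacks (4,5): no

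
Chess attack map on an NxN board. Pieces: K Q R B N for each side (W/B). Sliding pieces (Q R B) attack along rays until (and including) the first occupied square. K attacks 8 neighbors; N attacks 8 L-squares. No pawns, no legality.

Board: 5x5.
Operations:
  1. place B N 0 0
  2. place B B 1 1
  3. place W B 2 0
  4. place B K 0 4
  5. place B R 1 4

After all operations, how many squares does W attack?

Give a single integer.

Answer: 3

Derivation:
Op 1: place BN@(0,0)
Op 2: place BB@(1,1)
Op 3: place WB@(2,0)
Op 4: place BK@(0,4)
Op 5: place BR@(1,4)
Per-piece attacks for W:
  WB@(2,0): attacks (3,1) (4,2) (1,1) [ray(-1,1) blocked at (1,1)]
Union (3 distinct): (1,1) (3,1) (4,2)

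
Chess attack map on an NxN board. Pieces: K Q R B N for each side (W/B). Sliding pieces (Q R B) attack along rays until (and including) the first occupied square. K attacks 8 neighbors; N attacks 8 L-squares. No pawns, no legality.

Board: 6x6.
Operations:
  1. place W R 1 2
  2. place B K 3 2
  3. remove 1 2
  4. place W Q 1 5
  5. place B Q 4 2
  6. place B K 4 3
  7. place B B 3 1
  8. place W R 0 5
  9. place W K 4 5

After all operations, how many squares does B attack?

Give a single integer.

Op 1: place WR@(1,2)
Op 2: place BK@(3,2)
Op 3: remove (1,2)
Op 4: place WQ@(1,5)
Op 5: place BQ@(4,2)
Op 6: place BK@(4,3)
Op 7: place BB@(3,1)
Op 8: place WR@(0,5)
Op 9: place WK@(4,5)
Per-piece attacks for B:
  BB@(3,1): attacks (4,2) (4,0) (2,2) (1,3) (0,4) (2,0) [ray(1,1) blocked at (4,2)]
  BK@(3,2): attacks (3,3) (3,1) (4,2) (2,2) (4,3) (4,1) (2,3) (2,1)
  BQ@(4,2): attacks (4,3) (4,1) (4,0) (5,2) (3,2) (5,3) (5,1) (3,3) (2,4) (1,5) (3,1) [ray(0,1) blocked at (4,3); ray(-1,0) blocked at (3,2); ray(-1,1) blocked at (1,5); ray(-1,-1) blocked at (3,1)]
  BK@(4,3): attacks (4,4) (4,2) (5,3) (3,3) (5,4) (5,2) (3,4) (3,2)
Union (21 distinct): (0,4) (1,3) (1,5) (2,0) (2,1) (2,2) (2,3) (2,4) (3,1) (3,2) (3,3) (3,4) (4,0) (4,1) (4,2) (4,3) (4,4) (5,1) (5,2) (5,3) (5,4)

Answer: 21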